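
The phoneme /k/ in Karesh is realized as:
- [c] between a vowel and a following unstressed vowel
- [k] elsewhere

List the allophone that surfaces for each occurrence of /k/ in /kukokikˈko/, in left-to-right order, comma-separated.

Occurrence 1 (position 1): no conditioning environment matches → elsewhere allophone [k].
Occurrence 2 (position 3): between a vowel and a following unstressed vowel → [c].
Occurrence 3 (position 5): between a vowel and a following unstressed vowel → [c].
Occurrence 4 (position 7): no conditioning environment matches → elsewhere allophone [k].
Occurrence 5 (position 8): no conditioning environment matches → elsewhere allophone [k].

[k], [c], [c], [k], [k]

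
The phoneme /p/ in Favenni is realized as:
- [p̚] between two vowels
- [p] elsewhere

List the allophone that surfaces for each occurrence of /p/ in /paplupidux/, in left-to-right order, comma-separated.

[p], [p], [p̚]

Occurrence 1 (position 1): no conditioning environment matches → elsewhere allophone [p].
Occurrence 2 (position 3): no conditioning environment matches → elsewhere allophone [p].
Occurrence 3 (position 6): between two vowels → [p̚].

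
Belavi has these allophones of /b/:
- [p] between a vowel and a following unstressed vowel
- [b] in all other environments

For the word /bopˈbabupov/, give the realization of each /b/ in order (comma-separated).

[b], [b], [p]

Occurrence 1 (position 1): no conditioning environment matches → elsewhere allophone [b].
Occurrence 2 (position 4): no conditioning environment matches → elsewhere allophone [b].
Occurrence 3 (position 6): between a vowel and a following unstressed vowel → [p].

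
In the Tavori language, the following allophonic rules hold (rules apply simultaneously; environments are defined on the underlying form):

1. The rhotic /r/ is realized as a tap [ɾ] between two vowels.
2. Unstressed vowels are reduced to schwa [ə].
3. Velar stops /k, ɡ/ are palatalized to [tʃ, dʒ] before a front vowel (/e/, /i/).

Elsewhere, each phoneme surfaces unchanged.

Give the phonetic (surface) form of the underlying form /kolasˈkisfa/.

[kələsˈtʃisfə]

/k/ (word-initial) is in the target of rule 3 but the environment (before a front vowel) is not met → [k].
/o/ (between /k/ and /l/): in an unstressed syllable, so rule 2 applies → [ə].
/l/ stays [l].
/a/ (between /l/ and /s/) occurs in an unstressed syllable → [ə] by rule 2.
/s/ (between /a/ and /k/) is unaffected → [s].
/k/ meets the environment for rule 3 (before a front vowel) → [tʃ].
/i/ (between /k/ and /s/): rule 2 targets it, but not in an unstressed syllable → unchanged [i].
/s/ stays [s].
/f/ (between /s/ and /a/) is unaffected → [f].
/a/ (word-final) occurs in an unstressed syllable → [ə] by rule 2.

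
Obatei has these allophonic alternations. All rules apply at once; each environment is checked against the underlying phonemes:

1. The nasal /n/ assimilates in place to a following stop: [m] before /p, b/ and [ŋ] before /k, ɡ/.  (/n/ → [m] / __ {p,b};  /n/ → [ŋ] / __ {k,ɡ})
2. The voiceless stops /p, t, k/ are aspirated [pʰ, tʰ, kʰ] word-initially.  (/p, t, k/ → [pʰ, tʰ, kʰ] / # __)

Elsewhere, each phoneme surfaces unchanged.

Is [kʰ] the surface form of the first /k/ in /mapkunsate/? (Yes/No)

No

/k/ — between /p/ and /u/; rule 2 does not apply here → [k].
The actual realization is [k], not [kʰ].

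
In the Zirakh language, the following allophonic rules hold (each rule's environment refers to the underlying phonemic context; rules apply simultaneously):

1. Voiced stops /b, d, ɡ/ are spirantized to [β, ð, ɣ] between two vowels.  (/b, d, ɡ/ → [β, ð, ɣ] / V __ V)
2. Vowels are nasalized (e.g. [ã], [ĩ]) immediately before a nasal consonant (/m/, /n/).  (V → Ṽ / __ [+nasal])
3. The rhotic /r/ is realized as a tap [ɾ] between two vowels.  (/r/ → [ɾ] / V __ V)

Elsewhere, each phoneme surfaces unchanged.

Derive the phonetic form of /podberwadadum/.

/p/ (word-initial): no rule targets it → [p].
/o/ (between /p/ and /d/) fails the environment for rule 2, so it stays [o].
/d/ (between /o/ and /b/) is in the target of rule 1 but the environment (between two vowels) is not met → [d].
/b/ (between /d/ and /e/) is in the target of rule 1 but the environment (between two vowels) is not met → [b].
/e/ (between /b/ and /r/): rule 2 targets it, but not before a nasal consonant → unchanged [e].
/r/ (between /e/ and /w/) is in the target of rule 3 but the environment (between two vowels) is not met → [r].
/w/ — not in any rule's target class → [w].
/a/ (between /w/ and /d/): rule 2 targets it, but not before a nasal consonant → unchanged [a].
/d/ — between /a/ and /a/, between two vowels — surfaces as [ð] (rule 1).
/a/ — between /d/ and /d/; rule 2 does not apply here → [a].
/d/ meets the environment for rule 1 (between two vowels) → [ð].
/u/ (between /d/ and /m/) occurs before a nasal consonant → [ũ] by rule 2.
/m/ (word-final) is unaffected → [m].

[podberwaðaðũm]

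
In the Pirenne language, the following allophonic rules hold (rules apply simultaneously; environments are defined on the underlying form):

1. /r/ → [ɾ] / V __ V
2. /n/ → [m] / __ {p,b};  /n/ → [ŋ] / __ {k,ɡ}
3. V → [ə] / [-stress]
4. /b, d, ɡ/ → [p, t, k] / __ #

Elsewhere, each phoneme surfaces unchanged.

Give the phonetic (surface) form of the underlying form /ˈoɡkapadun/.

/o/ — word-initial; rule 3 does not apply here → [o].
/ɡ/ (between /o/ and /k/) is in the target of rule 4 but the environment (word-finally) is not met → [ɡ].
/a/ — between /k/ and /p/, in an unstressed syllable — surfaces as [ə] (rule 3).
/a/ meets the environment for rule 3 (in an unstressed syllable) → [ə].
/d/ (between /a/ and /u/): rule 4 targets it, but not word-finally → unchanged [d].
Rule 3 applies to /u/ (between /d/ and /n/: in an unstressed syllable) → [ə].
/n/ (word-final): rule 2 targets it, but not before a labial or velar stop → unchanged [n].

[ˈoɡkəpədən]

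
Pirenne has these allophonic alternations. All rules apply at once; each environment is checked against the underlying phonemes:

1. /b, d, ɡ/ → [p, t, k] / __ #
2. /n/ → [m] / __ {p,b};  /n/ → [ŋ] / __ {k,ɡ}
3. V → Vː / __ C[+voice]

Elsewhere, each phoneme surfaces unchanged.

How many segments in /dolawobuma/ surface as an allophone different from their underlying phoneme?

4

Segments that undergo a rule: /o/ → [oː] (rule 3); /a/ → [aː] (rule 3); /o/ → [oː] (rule 3); /u/ → [uː] (rule 3).
All other segments surface unchanged.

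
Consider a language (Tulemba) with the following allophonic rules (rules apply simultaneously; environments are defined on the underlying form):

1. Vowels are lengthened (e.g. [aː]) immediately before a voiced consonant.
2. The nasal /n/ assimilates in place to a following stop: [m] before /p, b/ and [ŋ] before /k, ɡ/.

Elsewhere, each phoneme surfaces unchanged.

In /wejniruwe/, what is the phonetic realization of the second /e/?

[e]

/e/ — word-final; rule 1 does not apply here → [e].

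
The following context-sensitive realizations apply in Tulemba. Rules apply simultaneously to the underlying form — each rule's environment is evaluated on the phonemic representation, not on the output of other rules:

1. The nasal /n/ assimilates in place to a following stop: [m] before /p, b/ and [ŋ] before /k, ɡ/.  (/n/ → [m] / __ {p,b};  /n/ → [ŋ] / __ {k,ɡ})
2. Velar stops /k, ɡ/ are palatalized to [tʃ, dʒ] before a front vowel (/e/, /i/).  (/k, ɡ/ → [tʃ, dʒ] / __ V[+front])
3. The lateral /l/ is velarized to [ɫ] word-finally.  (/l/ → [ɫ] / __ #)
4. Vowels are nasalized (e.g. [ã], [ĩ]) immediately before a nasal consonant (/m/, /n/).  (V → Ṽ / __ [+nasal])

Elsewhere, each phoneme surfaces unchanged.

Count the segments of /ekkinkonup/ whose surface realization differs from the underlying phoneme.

Segments that undergo a rule: /k/ → [tʃ] (rule 2); /i/ → [ĩ] (rule 4); /n/ → [ŋ] (rule 1); /o/ → [õ] (rule 4).
All other segments surface unchanged.

4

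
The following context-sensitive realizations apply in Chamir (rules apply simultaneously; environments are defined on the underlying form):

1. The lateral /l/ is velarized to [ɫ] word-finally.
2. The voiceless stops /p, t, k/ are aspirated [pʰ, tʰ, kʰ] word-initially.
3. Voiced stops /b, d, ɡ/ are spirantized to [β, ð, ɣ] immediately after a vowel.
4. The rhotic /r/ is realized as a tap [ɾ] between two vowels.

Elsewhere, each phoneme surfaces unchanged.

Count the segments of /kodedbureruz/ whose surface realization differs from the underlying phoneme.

5

Segments that undergo a rule: /k/ → [kʰ] (rule 2); /d/ → [ð] (rule 3); /d/ → [ð] (rule 3); /r/ → [ɾ] (rule 4); /r/ → [ɾ] (rule 4).
All other segments surface unchanged.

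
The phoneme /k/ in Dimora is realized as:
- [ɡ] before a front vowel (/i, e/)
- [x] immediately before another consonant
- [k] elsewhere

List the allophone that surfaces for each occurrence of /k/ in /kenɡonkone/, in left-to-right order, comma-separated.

Occurrence 1 (position 1): before a front vowel (/i, e/) → [ɡ].
Occurrence 2 (position 7): no conditioning environment matches → elsewhere allophone [k].

[ɡ], [k]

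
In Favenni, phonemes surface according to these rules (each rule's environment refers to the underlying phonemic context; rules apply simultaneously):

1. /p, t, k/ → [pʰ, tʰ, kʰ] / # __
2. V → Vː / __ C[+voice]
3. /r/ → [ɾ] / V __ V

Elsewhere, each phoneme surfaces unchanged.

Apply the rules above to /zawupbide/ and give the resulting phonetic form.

Rule 2 applies to /a/ (between /z/ and /w/: before a voiced consonant) → [aː].
/u/ (between /w/ and /p/) is in the target of rule 2 but the environment (before a voiced consonant) is not met → [u].
/p/ (between /u/ and /b/): rule 1 targets it, but not word-initially → unchanged [p].
/i/ meets the environment for rule 2 (before a voiced consonant) → [iː].
/e/ (word-final) fails the environment for rule 2, so it stays [e].

[zaːwupbiːde]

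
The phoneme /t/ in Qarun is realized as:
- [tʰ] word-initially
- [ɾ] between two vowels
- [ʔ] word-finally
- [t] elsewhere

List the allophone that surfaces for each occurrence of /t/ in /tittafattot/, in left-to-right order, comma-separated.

[tʰ], [t], [t], [t], [t], [ʔ]

Occurrence 1 (position 1): word-initially → [tʰ].
Occurrence 2 (position 3): no conditioning environment matches → elsewhere allophone [t].
Occurrence 3 (position 4): no conditioning environment matches → elsewhere allophone [t].
Occurrence 4 (position 8): no conditioning environment matches → elsewhere allophone [t].
Occurrence 5 (position 9): no conditioning environment matches → elsewhere allophone [t].
Occurrence 6 (position 11): word-finally → [ʔ].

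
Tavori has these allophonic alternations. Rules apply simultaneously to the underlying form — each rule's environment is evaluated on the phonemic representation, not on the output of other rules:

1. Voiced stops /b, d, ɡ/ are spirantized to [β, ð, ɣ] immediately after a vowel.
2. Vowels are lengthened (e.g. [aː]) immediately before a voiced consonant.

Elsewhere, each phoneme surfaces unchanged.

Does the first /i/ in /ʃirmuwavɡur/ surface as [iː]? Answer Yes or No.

Yes

/i/ (between /ʃ/ and /r/) occurs before a voiced consonant → [iː] by rule 2.
The actual realization is [iː], which matches [iː].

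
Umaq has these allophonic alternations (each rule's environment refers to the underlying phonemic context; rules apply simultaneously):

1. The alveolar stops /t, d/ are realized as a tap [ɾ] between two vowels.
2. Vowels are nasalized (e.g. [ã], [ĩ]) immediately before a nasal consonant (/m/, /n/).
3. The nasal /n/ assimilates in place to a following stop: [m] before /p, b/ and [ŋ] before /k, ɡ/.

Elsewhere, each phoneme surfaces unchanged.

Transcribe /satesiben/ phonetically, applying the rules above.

[saɾesibẽn]

/s/ (word-initial) is unaffected → [s].
/a/ (between /s/ and /t/) is in the target of rule 2 but the environment (before a nasal consonant) is not met → [a].
/t/ meets the environment for rule 1 (between two vowels) → [ɾ].
/e/ (between /t/ and /s/): rule 2 targets it, but not before a nasal consonant → unchanged [e].
/s/ — not in any rule's target class → [s].
/i/ (between /s/ and /b/) fails the environment for rule 2, so it stays [i].
/b/ stays [b].
/e/ — between /b/ and /n/, before a nasal consonant — surfaces as [ẽ] (rule 2).
/n/ (word-final) fails the environment for rule 3, so it stays [n].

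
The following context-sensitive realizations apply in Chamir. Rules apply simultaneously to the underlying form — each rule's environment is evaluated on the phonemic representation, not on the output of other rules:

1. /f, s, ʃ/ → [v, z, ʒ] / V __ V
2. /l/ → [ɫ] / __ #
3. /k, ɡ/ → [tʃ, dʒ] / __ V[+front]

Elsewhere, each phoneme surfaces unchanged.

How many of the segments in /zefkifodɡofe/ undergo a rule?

Segments that undergo a rule: /k/ → [tʃ] (rule 3); /f/ → [v] (rule 1); /f/ → [v] (rule 1).
All other segments surface unchanged.

3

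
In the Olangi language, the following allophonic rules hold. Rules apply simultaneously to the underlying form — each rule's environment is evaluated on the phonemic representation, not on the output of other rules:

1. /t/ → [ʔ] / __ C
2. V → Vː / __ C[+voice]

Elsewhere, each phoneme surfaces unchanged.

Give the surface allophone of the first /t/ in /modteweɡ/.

/t/ (between /d/ and /e/): rule 1 targets it, but not immediately before a consonant → unchanged [t].

[t]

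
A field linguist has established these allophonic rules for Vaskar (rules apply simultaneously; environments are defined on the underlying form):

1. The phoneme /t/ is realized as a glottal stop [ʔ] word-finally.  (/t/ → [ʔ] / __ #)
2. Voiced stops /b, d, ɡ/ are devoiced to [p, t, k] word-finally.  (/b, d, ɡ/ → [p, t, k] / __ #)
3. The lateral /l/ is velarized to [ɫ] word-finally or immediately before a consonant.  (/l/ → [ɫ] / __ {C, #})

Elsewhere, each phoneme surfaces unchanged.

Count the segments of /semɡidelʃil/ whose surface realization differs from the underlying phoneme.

Segments that undergo a rule: /l/ → [ɫ] (rule 3); /l/ → [ɫ] (rule 3).
All other segments surface unchanged.

2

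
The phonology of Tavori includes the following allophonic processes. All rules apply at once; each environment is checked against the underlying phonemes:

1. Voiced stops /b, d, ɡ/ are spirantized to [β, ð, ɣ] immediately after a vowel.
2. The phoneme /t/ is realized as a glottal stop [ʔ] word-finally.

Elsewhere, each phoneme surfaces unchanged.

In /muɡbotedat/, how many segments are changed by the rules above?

3

Segments that undergo a rule: /ɡ/ → [ɣ] (rule 1); /d/ → [ð] (rule 1); /t/ → [ʔ] (rule 2).
All other segments surface unchanged.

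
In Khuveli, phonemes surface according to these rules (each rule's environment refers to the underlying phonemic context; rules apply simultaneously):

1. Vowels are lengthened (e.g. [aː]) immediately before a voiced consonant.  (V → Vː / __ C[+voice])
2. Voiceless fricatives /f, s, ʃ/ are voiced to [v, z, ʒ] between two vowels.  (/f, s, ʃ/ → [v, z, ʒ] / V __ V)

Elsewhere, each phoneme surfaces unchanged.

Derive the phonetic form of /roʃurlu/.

/o/ (between /r/ and /ʃ/) fails the environment for rule 1, so it stays [o].
/ʃ/ meets the environment for rule 2 (between two vowels) → [ʒ].
/u/ meets the environment for rule 1 (before a voiced consonant) → [uː].
/u/ (word-final) is in the target of rule 1 but the environment (before a voiced consonant) is not met → [u].

[roʒuːrlu]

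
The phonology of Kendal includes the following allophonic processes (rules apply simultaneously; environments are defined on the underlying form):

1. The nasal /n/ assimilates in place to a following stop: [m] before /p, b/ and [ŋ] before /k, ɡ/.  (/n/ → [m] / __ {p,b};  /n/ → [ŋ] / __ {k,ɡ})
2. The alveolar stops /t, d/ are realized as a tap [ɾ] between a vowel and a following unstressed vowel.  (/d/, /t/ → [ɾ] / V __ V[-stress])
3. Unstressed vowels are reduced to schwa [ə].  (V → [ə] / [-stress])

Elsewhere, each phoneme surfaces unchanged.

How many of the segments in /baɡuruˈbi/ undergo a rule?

3

Segments that undergo a rule: /a/ → [ə] (rule 3); /u/ → [ə] (rule 3); /u/ → [ə] (rule 3).
All other segments surface unchanged.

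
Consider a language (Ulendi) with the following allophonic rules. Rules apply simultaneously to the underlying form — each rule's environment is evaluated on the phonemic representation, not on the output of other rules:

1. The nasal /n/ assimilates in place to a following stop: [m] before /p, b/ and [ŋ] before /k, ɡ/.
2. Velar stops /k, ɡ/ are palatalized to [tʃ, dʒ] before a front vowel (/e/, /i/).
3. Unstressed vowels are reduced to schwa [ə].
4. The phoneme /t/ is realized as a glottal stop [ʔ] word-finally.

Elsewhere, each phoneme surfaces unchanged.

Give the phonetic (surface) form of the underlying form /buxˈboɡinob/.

[bəxˈbodʒənəb]

/b/ (word-initial) is unaffected → [b].
/u/ (between /b/ and /x/) occurs in an unstressed syllable → [ə] by rule 3.
/x/ stays [x].
/b/ (between /x/ and /o/) is unaffected → [b].
/o/ (between /b/ and /ɡ/): rule 3 targets it, but not in an unstressed syllable → unchanged [o].
/ɡ/ meets the environment for rule 2 (before a front vowel) → [dʒ].
Rule 3 applies to /i/ (between /ɡ/ and /n/: in an unstressed syllable) → [ə].
/n/ (between /i/ and /o/) is in the target of rule 1 but the environment (before a labial or velar stop) is not met → [n].
/o/ — between /n/ and /b/, in an unstressed syllable — surfaces as [ə] (rule 3).
/b/ (word-final): no rule targets it → [b].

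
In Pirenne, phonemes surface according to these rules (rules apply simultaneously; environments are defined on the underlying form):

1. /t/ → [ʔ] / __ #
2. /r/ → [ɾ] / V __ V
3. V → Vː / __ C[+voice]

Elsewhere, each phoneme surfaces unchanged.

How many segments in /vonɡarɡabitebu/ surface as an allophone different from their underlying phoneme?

4

Segments that undergo a rule: /o/ → [oː] (rule 3); /a/ → [aː] (rule 3); /a/ → [aː] (rule 3); /e/ → [eː] (rule 3).
All other segments surface unchanged.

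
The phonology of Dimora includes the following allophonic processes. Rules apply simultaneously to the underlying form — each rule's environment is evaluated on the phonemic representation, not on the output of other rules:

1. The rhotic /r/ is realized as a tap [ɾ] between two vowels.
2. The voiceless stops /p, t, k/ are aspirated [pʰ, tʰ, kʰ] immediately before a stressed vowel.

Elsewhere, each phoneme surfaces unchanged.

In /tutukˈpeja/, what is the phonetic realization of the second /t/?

[t]

/t/ (between /u/ and /u/) is in the target of rule 2 but the environment (immediately before a stressed vowel) is not met → [t].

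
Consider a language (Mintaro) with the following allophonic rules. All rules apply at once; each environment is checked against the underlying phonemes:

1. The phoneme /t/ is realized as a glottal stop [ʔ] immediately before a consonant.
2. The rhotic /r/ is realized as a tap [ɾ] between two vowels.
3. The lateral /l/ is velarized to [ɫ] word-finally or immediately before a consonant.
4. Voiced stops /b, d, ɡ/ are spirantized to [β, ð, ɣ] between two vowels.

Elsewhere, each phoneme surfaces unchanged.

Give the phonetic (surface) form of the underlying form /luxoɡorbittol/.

/l/ (word-initial) fails the environment for rule 3, so it stays [l].
/u/ — not in any rule's target class → [u].
/x/ — not in any rule's target class → [x].
/o/ stays [o].
Rule 4 applies to /ɡ/ (between /o/ and /o/: between two vowels) → [ɣ].
/o/ (between /ɡ/ and /r/): no rule targets it → [o].
/r/ (between /o/ and /b/) fails the environment for rule 2, so it stays [r].
/b/ (between /r/ and /i/) fails the environment for rule 4, so it stays [b].
/i/ stays [i].
Rule 1 applies to /t/ (between /i/ and /t/: immediately before a consonant) → [ʔ].
/t/ (between /t/ and /o/): rule 1 targets it, but not immediately before a consonant → unchanged [t].
/o/ (between /t/ and /l/): no rule targets it → [o].
/l/ (word-final) occurs word-finally or immediately before a consonant → [ɫ] by rule 3.

[luxoɣorbiʔtoɫ]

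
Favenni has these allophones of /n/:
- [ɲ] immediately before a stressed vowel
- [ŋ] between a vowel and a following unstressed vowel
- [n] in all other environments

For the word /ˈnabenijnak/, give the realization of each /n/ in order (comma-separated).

Occurrence 1 (position 1): immediately before a stressed vowel → [ɲ].
Occurrence 2 (position 5): between a vowel and a following unstressed vowel → [ŋ].
Occurrence 3 (position 8): no conditioning environment matches → elsewhere allophone [n].

[ɲ], [ŋ], [n]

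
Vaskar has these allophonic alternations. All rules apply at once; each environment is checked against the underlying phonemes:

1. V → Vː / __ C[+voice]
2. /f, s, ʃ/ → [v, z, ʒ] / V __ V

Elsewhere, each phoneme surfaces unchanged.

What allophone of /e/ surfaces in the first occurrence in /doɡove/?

/e/ (word-final) fails the environment for rule 1, so it stays [e].

[e]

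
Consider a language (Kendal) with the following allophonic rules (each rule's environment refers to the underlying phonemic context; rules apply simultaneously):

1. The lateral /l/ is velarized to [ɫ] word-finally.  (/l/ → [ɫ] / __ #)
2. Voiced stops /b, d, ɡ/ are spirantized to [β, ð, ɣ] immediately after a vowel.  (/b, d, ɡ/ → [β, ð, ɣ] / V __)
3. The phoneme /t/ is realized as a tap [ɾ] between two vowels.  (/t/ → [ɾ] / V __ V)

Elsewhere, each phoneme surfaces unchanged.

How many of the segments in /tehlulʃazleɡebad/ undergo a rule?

Segments that undergo a rule: /ɡ/ → [ɣ] (rule 2); /b/ → [β] (rule 2); /d/ → [ð] (rule 2).
All other segments surface unchanged.

3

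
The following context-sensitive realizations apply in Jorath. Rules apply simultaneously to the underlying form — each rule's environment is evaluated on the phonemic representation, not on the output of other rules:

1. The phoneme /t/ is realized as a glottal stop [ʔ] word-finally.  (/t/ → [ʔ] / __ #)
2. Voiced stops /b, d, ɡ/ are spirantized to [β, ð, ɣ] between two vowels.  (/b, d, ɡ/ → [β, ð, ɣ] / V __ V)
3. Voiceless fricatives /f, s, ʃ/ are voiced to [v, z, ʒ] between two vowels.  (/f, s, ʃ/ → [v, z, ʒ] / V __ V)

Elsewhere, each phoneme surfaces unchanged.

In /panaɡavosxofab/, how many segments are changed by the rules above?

Segments that undergo a rule: /ɡ/ → [ɣ] (rule 2); /f/ → [v] (rule 3).
All other segments surface unchanged.

2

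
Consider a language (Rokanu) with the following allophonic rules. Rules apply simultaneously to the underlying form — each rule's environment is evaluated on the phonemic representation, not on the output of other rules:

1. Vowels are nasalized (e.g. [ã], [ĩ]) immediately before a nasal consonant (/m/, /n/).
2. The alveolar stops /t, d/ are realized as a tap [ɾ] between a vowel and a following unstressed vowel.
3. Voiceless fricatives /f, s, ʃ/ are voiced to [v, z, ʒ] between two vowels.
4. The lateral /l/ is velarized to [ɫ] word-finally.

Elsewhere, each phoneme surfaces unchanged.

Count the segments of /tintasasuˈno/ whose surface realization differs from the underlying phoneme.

Segments that undergo a rule: /i/ → [ĩ] (rule 1); /s/ → [z] (rule 3); /s/ → [z] (rule 3); /u/ → [ũ] (rule 1).
All other segments surface unchanged.

4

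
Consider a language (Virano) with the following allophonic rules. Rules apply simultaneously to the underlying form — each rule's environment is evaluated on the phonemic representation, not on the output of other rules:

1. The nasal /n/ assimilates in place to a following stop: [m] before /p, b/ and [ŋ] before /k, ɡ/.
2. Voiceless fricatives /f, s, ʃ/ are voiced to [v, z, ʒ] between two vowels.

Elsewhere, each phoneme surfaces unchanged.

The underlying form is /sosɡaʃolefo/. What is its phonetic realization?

/s/ (word-initial) is in the target of rule 2 but the environment (between two vowels) is not met → [s].
/o/ — not in any rule's target class → [o].
/s/ — between /o/ and /ɡ/; rule 2 does not apply here → [s].
/ɡ/ stays [ɡ].
/a/ (between /ɡ/ and /ʃ/): no rule targets it → [a].
/ʃ/ — between /a/ and /o/, between two vowels — surfaces as [ʒ] (rule 2).
/o/ (between /ʃ/ and /l/): no rule targets it → [o].
/l/ stays [l].
/e/ — not in any rule's target class → [e].
/f/ (between /e/ and /o/) occurs between two vowels → [v] by rule 2.
/o/ — not in any rule's target class → [o].

[sosɡaʒolevo]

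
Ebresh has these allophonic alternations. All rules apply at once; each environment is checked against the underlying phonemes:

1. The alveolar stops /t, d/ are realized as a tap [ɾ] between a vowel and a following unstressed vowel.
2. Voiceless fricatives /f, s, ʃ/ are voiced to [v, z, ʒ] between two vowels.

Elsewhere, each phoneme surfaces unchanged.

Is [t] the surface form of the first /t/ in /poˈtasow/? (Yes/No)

/t/ (between /o/ and /a/): rule 1 targets it, but not between a vowel and a following unstressed vowel → unchanged [t].
The actual realization is [t], which matches [t].

Yes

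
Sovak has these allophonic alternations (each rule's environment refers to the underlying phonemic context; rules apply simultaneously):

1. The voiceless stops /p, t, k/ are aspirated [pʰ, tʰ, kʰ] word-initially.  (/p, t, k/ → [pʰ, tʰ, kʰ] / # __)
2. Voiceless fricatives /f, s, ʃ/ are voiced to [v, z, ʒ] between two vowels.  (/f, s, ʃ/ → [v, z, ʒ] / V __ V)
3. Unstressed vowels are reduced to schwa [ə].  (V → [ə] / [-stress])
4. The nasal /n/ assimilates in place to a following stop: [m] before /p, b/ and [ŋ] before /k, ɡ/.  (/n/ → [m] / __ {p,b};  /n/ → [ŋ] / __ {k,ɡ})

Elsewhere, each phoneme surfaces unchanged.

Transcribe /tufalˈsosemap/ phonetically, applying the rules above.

[tʰəvəlˈsozəməp]

/t/ meets the environment for rule 1 (word-initially) → [tʰ].
/u/ — between /t/ and /f/, in an unstressed syllable — surfaces as [ə] (rule 3).
/f/ meets the environment for rule 2 (between two vowels) → [v].
/a/ (between /f/ and /l/): in an unstressed syllable, so rule 3 applies → [ə].
/l/ (between /a/ and /s/): no rule targets it → [l].
/s/ (between /l/ and /o/) fails the environment for rule 2, so it stays [s].
/o/ (between /s/ and /s/) is in the target of rule 3 but the environment (in an unstressed syllable) is not met → [o].
/s/ (between /o/ and /e/): between two vowels, so rule 2 applies → [z].
/e/ meets the environment for rule 3 (in an unstressed syllable) → [ə].
/m/ (between /e/ and /a/): no rule targets it → [m].
/a/ (between /m/ and /p/): in an unstressed syllable, so rule 3 applies → [ə].
/p/ (word-final) is in the target of rule 1 but the environment (word-initially) is not met → [p].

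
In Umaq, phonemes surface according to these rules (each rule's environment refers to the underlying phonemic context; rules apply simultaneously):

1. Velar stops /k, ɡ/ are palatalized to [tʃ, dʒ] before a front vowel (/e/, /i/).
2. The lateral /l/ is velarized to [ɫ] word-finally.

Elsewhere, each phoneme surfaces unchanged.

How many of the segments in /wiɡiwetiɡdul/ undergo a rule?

2

Segments that undergo a rule: /ɡ/ → [dʒ] (rule 1); /l/ → [ɫ] (rule 2).
All other segments surface unchanged.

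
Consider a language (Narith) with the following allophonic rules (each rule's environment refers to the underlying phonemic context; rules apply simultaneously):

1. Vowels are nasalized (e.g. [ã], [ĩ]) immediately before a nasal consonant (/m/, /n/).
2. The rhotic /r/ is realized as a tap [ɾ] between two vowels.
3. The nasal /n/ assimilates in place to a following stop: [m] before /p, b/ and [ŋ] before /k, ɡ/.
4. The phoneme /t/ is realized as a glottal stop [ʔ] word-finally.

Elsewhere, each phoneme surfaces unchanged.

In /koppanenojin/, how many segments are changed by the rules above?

Segments that undergo a rule: /a/ → [ã] (rule 1); /e/ → [ẽ] (rule 1); /i/ → [ĩ] (rule 1).
All other segments surface unchanged.

3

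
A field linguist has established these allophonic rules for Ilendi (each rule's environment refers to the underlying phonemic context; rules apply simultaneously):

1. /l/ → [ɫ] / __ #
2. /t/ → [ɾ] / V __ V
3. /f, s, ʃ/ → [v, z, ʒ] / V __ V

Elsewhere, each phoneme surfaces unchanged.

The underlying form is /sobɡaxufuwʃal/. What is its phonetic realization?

/s/ (word-initial) fails the environment for rule 3, so it stays [s].
/o/ (between /s/ and /b/): no rule targets it → [o].
/b/ stays [b].
/ɡ/ (between /b/ and /a/): no rule targets it → [ɡ].
/a/ stays [a].
/x/ — not in any rule's target class → [x].
/u/ (between /x/ and /f/): no rule targets it → [u].
Rule 3 applies to /f/ (between /u/ and /u/: between two vowels) → [v].
/u/ (between /f/ and /w/) is unaffected → [u].
/w/ (between /u/ and /ʃ/): no rule targets it → [w].
/ʃ/ (between /w/ and /a/): rule 3 targets it, but not between two vowels → unchanged [ʃ].
/a/ — not in any rule's target class → [a].
/l/ (word-final) occurs word-finally → [ɫ] by rule 1.

[sobɡaxuvuwʃaɫ]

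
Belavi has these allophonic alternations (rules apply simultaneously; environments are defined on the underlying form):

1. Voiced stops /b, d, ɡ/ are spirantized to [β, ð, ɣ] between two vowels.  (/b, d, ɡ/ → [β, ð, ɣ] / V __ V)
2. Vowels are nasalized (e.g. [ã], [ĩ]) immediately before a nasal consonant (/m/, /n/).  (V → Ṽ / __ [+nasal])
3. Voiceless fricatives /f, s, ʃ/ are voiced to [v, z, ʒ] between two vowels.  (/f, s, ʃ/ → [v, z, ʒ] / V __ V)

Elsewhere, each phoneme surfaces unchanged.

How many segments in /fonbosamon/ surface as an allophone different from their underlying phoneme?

Segments that undergo a rule: /o/ → [õ] (rule 2); /s/ → [z] (rule 3); /a/ → [ã] (rule 2); /o/ → [õ] (rule 2).
All other segments surface unchanged.

4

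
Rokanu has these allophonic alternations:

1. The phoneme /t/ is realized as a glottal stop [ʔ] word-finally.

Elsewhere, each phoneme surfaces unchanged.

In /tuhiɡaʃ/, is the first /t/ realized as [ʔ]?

No

/t/ (word-initial): rule 1 targets it, but not word-finally → unchanged [t].
The actual realization is [t], not [ʔ].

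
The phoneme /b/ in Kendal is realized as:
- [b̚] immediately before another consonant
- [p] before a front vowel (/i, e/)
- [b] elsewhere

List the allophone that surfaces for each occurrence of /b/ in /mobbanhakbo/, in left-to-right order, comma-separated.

[b̚], [b], [b]

Occurrence 1 (position 3): immediately before another consonant → [b̚].
Occurrence 2 (position 4): no conditioning environment matches → elsewhere allophone [b].
Occurrence 3 (position 10): no conditioning environment matches → elsewhere allophone [b].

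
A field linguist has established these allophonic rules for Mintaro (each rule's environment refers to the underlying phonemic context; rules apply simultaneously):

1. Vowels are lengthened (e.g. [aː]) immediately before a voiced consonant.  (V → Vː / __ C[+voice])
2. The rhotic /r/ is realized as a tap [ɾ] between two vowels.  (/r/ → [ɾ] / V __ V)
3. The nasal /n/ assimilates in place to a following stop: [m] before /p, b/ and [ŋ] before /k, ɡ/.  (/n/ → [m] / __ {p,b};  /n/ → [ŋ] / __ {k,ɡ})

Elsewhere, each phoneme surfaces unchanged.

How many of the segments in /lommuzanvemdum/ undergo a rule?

Segments that undergo a rule: /o/ → [oː] (rule 1); /u/ → [uː] (rule 1); /a/ → [aː] (rule 1); /e/ → [eː] (rule 1); /u/ → [uː] (rule 1).
All other segments surface unchanged.

5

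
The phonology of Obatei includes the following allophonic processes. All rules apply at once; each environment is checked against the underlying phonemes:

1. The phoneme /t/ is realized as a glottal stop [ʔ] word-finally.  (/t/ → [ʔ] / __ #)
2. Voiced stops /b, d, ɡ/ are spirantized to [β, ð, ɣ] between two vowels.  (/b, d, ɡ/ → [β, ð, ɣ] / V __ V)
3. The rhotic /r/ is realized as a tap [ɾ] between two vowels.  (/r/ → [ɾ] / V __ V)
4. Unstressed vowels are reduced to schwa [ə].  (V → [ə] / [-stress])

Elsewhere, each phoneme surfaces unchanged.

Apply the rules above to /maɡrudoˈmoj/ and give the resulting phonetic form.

[məɡrəðəˈmoj]

/m/ (word-initial) is unaffected → [m].
Rule 4 applies to /a/ (between /m/ and /ɡ/: in an unstressed syllable) → [ə].
/ɡ/ (between /a/ and /r/) is in the target of rule 2 but the environment (between two vowels) is not met → [ɡ].
/r/ (between /ɡ/ and /u/) fails the environment for rule 3, so it stays [r].
Rule 4 applies to /u/ (between /r/ and /d/: in an unstressed syllable) → [ə].
/d/ (between /u/ and /o/) occurs between two vowels → [ð] by rule 2.
/o/ meets the environment for rule 4 (in an unstressed syllable) → [ə].
/m/ (between /o/ and /o/) is unaffected → [m].
/o/ (between /m/ and /j/) is in the target of rule 4 but the environment (in an unstressed syllable) is not met → [o].
/j/ — not in any rule's target class → [j].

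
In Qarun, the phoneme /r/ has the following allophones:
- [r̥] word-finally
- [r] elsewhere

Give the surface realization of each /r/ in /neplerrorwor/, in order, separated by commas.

Occurrence 1 (position 6): no conditioning environment matches → elsewhere allophone [r].
Occurrence 2 (position 7): no conditioning environment matches → elsewhere allophone [r].
Occurrence 3 (position 9): no conditioning environment matches → elsewhere allophone [r].
Occurrence 4 (position 12): word-finally → [r̥].

[r], [r], [r], [r̥]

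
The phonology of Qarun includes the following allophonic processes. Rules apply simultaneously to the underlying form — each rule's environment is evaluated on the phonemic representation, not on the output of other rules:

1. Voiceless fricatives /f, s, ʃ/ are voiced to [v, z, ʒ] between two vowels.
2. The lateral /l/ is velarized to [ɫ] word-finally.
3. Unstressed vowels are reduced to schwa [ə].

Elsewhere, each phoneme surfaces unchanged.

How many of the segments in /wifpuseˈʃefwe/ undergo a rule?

Segments that undergo a rule: /i/ → [ə] (rule 3); /u/ → [ə] (rule 3); /s/ → [z] (rule 1); /e/ → [ə] (rule 3); /ʃ/ → [ʒ] (rule 1); /e/ → [ə] (rule 3).
All other segments surface unchanged.

6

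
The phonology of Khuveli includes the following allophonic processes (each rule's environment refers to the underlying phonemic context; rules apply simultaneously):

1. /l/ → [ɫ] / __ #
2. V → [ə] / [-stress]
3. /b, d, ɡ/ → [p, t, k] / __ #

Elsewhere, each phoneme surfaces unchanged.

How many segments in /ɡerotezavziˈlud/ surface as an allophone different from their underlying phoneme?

Segments that undergo a rule: /e/ → [ə] (rule 2); /o/ → [ə] (rule 2); /e/ → [ə] (rule 2); /a/ → [ə] (rule 2); /i/ → [ə] (rule 2); /d/ → [t] (rule 3).
All other segments surface unchanged.

6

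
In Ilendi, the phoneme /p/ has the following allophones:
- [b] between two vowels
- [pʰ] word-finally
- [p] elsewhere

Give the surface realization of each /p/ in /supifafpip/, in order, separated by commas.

[b], [p], [pʰ]

Occurrence 1 (position 3): between two vowels → [b].
Occurrence 2 (position 8): no conditioning environment matches → elsewhere allophone [p].
Occurrence 3 (position 10): word-finally → [pʰ].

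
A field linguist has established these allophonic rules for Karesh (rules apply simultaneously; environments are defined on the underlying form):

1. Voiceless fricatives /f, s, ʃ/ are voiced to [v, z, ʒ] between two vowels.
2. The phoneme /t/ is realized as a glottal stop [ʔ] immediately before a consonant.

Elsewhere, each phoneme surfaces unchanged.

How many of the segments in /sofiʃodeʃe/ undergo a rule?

Segments that undergo a rule: /f/ → [v] (rule 1); /ʃ/ → [ʒ] (rule 1); /ʃ/ → [ʒ] (rule 1).
All other segments surface unchanged.

3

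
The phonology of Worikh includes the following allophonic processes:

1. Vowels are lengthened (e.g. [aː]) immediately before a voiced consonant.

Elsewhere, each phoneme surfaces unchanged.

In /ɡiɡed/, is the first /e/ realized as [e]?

No

/e/ meets the environment for rule 1 (before a voiced consonant) → [eː].
The actual realization is [eː], not [e].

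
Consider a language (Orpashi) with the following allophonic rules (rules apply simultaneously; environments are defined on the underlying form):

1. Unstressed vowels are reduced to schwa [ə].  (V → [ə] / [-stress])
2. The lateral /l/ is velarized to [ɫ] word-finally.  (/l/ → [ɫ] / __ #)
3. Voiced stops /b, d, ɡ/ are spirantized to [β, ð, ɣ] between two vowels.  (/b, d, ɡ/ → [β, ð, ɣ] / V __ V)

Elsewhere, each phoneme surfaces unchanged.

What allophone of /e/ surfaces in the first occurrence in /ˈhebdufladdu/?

/e/ (between /h/ and /b/): rule 1 targets it, but not in an unstressed syllable → unchanged [e].

[e]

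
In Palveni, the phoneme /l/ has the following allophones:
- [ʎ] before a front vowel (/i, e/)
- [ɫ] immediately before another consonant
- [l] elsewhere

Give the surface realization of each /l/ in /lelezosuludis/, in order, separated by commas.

[ʎ], [ʎ], [l]

Occurrence 1 (position 1): before a front vowel (/i, e/) → [ʎ].
Occurrence 2 (position 3): before a front vowel (/i, e/) → [ʎ].
Occurrence 3 (position 9): no conditioning environment matches → elsewhere allophone [l].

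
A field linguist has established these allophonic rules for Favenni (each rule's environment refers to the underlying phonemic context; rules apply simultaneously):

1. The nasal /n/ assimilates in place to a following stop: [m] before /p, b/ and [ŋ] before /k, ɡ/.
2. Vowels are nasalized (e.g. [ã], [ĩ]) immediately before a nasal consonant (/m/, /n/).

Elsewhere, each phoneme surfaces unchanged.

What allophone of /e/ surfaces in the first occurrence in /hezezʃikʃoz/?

/e/ — between /h/ and /z/; rule 2 does not apply here → [e].

[e]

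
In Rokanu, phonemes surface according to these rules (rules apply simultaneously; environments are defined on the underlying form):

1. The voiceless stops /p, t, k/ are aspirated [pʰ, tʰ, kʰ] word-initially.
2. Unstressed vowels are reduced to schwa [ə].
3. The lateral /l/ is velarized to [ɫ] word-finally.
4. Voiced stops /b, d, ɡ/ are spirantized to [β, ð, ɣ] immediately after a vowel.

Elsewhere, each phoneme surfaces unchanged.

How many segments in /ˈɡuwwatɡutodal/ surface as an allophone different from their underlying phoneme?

Segments that undergo a rule: /a/ → [ə] (rule 2); /u/ → [ə] (rule 2); /o/ → [ə] (rule 2); /d/ → [ð] (rule 4); /a/ → [ə] (rule 2); /l/ → [ɫ] (rule 3).
All other segments surface unchanged.

6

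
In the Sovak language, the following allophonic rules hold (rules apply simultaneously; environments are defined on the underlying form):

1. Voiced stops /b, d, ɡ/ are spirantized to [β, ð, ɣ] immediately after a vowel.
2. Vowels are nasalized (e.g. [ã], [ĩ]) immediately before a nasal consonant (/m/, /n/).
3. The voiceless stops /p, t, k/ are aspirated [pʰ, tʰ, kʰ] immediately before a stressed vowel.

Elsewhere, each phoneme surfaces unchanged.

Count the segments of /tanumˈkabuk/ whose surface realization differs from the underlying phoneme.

4

Segments that undergo a rule: /a/ → [ã] (rule 2); /u/ → [ũ] (rule 2); /k/ → [kʰ] (rule 3); /b/ → [β] (rule 1).
All other segments surface unchanged.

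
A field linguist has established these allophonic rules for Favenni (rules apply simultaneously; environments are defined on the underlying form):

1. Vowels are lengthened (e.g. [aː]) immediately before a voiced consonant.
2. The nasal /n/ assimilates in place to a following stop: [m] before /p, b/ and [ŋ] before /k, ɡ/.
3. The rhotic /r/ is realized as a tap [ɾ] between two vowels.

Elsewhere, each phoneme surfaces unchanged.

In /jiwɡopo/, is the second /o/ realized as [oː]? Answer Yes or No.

/o/ (word-final) is in the target of rule 1 but the environment (before a voiced consonant) is not met → [o].
The actual realization is [o], not [oː].

No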